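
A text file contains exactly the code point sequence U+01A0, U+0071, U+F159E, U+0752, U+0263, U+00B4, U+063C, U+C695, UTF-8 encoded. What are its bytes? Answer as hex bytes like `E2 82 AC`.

C6 A0 71 F3 B1 96 9E DD 92 C9 A3 C2 B4 D8 BC EC 9A 95

U+01A0: 2-byte form → C6 A0.
U+0071: 1-byte form → 71.
U+F159E: 4-byte form → F3 B1 96 9E.
U+0752: 2-byte form → DD 92.
U+0263: 2-byte form → C9 A3.
U+00B4: 2-byte form → C2 B4.
U+063C: 2-byte form → D8 BC.
U+C695: 3-byte form → EC 9A 95.
Concatenated (18 bytes): C6 A0 71 F3 B1 96 9E DD 92 C9 A3 C2 B4 D8 BC EC 9A 95.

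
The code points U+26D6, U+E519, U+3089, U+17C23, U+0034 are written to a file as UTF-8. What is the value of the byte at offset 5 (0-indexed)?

U+26D6 → 3-byte form E2 9B 96 at offsets 0–2.
U+E519 → 3-byte form EE 94 99 at offsets 3–5.
Offset 5 falls in char 2's range; it's byte 3 of EE 94 99 = 0x99.

0x99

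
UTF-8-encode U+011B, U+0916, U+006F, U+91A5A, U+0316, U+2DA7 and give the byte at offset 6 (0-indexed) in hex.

0xF2

U+011B → 2-byte form C4 9B at offsets 0–1.
U+0916 → 3-byte form E0 A4 96 at offsets 2–4.
U+006F → 1-byte form 6F at offsets 5–5.
U+91A5A → 4-byte form F2 91 A9 9A at offsets 6–9.
Offset 6 falls in char 4's range; it's byte 1 of F2 91 A9 9A = 0xF2.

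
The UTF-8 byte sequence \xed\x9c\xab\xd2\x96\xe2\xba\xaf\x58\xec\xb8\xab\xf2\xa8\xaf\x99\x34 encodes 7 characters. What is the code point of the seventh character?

U+0034

Offset 0: leading byte 0xED = 11101101 → 3-byte char #1 = ED 9C AB.
Offset 3: leading byte 0xD2 = 11010010 → 2-byte char #2 = D2 96.
Offset 5: leading byte 0xE2 = 11100010 → 3-byte char #3 = E2 BA AF.
Offset 8: leading byte 0x58 = 01011000 → 1-byte char #4 = 58.
Offset 9: leading byte 0xEC = 11101100 → 3-byte char #5 = EC B8 AB.
Offset 12: leading byte 0xF2 = 11110010 → 4-byte char #6 = F2 A8 AF 99.
Offset 16: leading byte 0x34 = 00110100 → 1-byte char #7 = 34.
Leading byte 0x34 = 00110100 matches 0xxxxxxx → 1-byte sequence.
Byte 1: 0x34 = 00110100, payload 0110100 (7 bits).
Concatenate: 0110100 = 0x34 (7 bits → U+0034).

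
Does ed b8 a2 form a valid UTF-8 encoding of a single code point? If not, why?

Structurally a 3-byte sequence; payload = 0xDE22.
But 0xDE22 is in U+D800–U+DFFF, the surrogate range. Surrogates are not Unicode scalar values and are forbidden in UTF-8.

invalid (encodes a surrogate (U+D800–U+DFFF))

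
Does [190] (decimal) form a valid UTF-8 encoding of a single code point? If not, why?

invalid (continuation byte with no leading byte)

Byte 0xBE = 10111110 has the form 10xxxxxx — a continuation byte — but there is no preceding leading byte.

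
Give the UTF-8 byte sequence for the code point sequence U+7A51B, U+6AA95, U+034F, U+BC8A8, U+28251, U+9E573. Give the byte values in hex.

U+7A51B: 4-byte form → F1 BA 94 9B.
U+6AA95: 4-byte form → F1 AA AA 95.
U+034F: 2-byte form → CD 8F.
U+BC8A8: 4-byte form → F2 BC A2 A8.
U+28251: 4-byte form → F0 A8 89 91.
U+9E573: 4-byte form → F2 9E 95 B3.
Concatenated (22 bytes): F1 BA 94 9B F1 AA AA 95 CD 8F F2 BC A2 A8 F0 A8 89 91 F2 9E 95 B3.

F1 BA 94 9B F1 AA AA 95 CD 8F F2 BC A2 A8 F0 A8 89 91 F2 9E 95 B3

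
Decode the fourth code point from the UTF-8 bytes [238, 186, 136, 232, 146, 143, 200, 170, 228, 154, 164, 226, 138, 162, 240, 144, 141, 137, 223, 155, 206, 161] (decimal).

U+46A4

Offset 0: leading byte 0xEE = 11101110 → 3-byte char #1 = EE BA 88.
Offset 3: leading byte 0xE8 = 11101000 → 3-byte char #2 = E8 92 8F.
Offset 6: leading byte 0xC8 = 11001000 → 2-byte char #3 = C8 AA.
Offset 8: leading byte 0xE4 = 11100100 → 3-byte char #4 = E4 9A A4.
Leading byte 0xE4 = 11100100 matches 1110xxxx → 3-byte sequence.
Byte 1: 0xE4 = 11100100, payload 0100 (4 bits).
Byte 2: 0x9A = 10011010 (10xxxxxx ✓), payload 011010.
Byte 3: 0xA4 = 10100100 (10xxxxxx ✓), payload 100100.
Concatenate: 0100011010100100 = 0x46A4 (16 bits → U+46A4).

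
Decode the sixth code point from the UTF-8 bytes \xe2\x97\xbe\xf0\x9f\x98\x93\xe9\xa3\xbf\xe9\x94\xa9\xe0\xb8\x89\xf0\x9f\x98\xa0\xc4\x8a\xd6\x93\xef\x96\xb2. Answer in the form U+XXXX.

U+1F620

Offset 0: leading byte 0xE2 = 11100010 → 3-byte char #1 = E2 97 BE.
Offset 3: leading byte 0xF0 = 11110000 → 4-byte char #2 = F0 9F 98 93.
Offset 7: leading byte 0xE9 = 11101001 → 3-byte char #3 = E9 A3 BF.
Offset 10: leading byte 0xE9 = 11101001 → 3-byte char #4 = E9 94 A9.
Offset 13: leading byte 0xE0 = 11100000 → 3-byte char #5 = E0 B8 89.
Offset 16: leading byte 0xF0 = 11110000 → 4-byte char #6 = F0 9F 98 A0.
Leading byte 0xF0 = 11110000 matches 11110xxx → 4-byte sequence.
Byte 1: 0xF0 = 11110000, payload 000 (3 bits).
Byte 2: 0x9F = 10011111 (10xxxxxx ✓), payload 011111.
Byte 3: 0x98 = 10011000 (10xxxxxx ✓), payload 011000.
Byte 4: 0xA0 = 10100000 (10xxxxxx ✓), payload 100000.
Concatenate: 000011111011000100000 = 0x1F620 (21 bits → U+1F620).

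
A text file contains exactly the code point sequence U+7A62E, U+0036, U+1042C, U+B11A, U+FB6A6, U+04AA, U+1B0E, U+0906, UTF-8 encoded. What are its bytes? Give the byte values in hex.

F1 BA 98 AE 36 F0 90 90 AC EB 84 9A F3 BB 9A A6 D2 AA E1 AC 8E E0 A4 86

U+7A62E: 4-byte form → F1 BA 98 AE.
U+0036: 1-byte form → 36.
U+1042C: 4-byte form → F0 90 90 AC.
U+B11A: 3-byte form → EB 84 9A.
U+FB6A6: 4-byte form → F3 BB 9A A6.
U+04AA: 2-byte form → D2 AA.
U+1B0E: 3-byte form → E1 AC 8E.
U+0906: 3-byte form → E0 A4 86.
Concatenated (24 bytes): F1 BA 98 AE 36 F0 90 90 AC EB 84 9A F3 BB 9A A6 D2 AA E1 AC 8E E0 A4 86.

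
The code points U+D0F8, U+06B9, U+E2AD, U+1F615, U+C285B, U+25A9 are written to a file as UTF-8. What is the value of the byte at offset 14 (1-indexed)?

0x82

1-indexed offset 14 is 0-indexed offset 13.
U+D0F8 → 3-byte form ED 83 B8 at offsets 0–2.
U+06B9 → 2-byte form DA B9 at offsets 3–4.
U+E2AD → 3-byte form EE 8A AD at offsets 5–7.
U+1F615 → 4-byte form F0 9F 98 95 at offsets 8–11.
U+C285B → 4-byte form F3 82 A1 9B at offsets 12–15.
Offset 13 falls in char 5's range; it's byte 2 of F3 82 A1 9B = 0x82.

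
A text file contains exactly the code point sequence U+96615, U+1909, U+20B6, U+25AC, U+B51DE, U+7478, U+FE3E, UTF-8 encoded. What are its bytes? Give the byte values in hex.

U+96615: 4-byte form → F2 96 98 95.
U+1909: 3-byte form → E1 A4 89.
U+20B6: 3-byte form → E2 82 B6.
U+25AC: 3-byte form → E2 96 AC.
U+B51DE: 4-byte form → F2 B5 87 9E.
U+7478: 3-byte form → E7 91 B8.
U+FE3E: 3-byte form → EF B8 BE.
Concatenated (23 bytes): F2 96 98 95 E1 A4 89 E2 82 B6 E2 96 AC F2 B5 87 9E E7 91 B8 EF B8 BE.

F2 96 98 95 E1 A4 89 E2 82 B6 E2 96 AC F2 B5 87 9E E7 91 B8 EF B8 BE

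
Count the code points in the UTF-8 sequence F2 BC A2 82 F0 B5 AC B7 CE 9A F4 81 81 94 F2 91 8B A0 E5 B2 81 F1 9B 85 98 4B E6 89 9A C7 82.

Byte at offset 0: 0xF2 = 11110010 → 4-byte char (#1). Advance 4.
Byte at offset 4: 0xF0 = 11110000 → 4-byte char (#2). Advance 4.
Byte at offset 8: 0xCE = 11001110 → 2-byte char (#3). Advance 2.
Byte at offset 10: 0xF4 = 11110100 → 4-byte char (#4). Advance 4.
Byte at offset 14: 0xF2 = 11110010 → 4-byte char (#5). Advance 4.
Byte at offset 18: 0xE5 = 11100101 → 3-byte char (#6). Advance 3.
Byte at offset 21: 0xF1 = 11110001 → 4-byte char (#7). Advance 4.
Byte at offset 25: 0x4B = 01001011 → 1-byte char (#8). Advance 1.
Byte at offset 26: 0xE6 = 11100110 → 3-byte char (#9). Advance 3.
Byte at offset 29: 0xC7 = 11000111 → 2-byte char (#10). Advance 2.
Reached end at offset 31 after 10 code points.

10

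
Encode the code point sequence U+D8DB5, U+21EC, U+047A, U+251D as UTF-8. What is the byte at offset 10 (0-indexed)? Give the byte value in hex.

U+D8DB5 → 4-byte form F3 98 B6 B5 at offsets 0–3.
U+21EC → 3-byte form E2 87 AC at offsets 4–6.
U+047A → 2-byte form D1 BA at offsets 7–8.
U+251D → 3-byte form E2 94 9D at offsets 9–11.
Offset 10 falls in char 4's range; it's byte 2 of E2 94 9D = 0x94.

0x94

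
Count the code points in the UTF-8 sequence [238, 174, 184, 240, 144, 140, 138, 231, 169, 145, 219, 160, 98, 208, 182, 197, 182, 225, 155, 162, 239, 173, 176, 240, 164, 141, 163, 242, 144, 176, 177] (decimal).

Byte at offset 0: 0xEE = 11101110 → 3-byte char (#1). Advance 3.
Byte at offset 3: 0xF0 = 11110000 → 4-byte char (#2). Advance 4.
Byte at offset 7: 0xE7 = 11100111 → 3-byte char (#3). Advance 3.
Byte at offset 10: 0xDB = 11011011 → 2-byte char (#4). Advance 2.
Byte at offset 12: 0x62 = 01100010 → 1-byte char (#5). Advance 1.
Byte at offset 13: 0xD0 = 11010000 → 2-byte char (#6). Advance 2.
Byte at offset 15: 0xC5 = 11000101 → 2-byte char (#7). Advance 2.
Byte at offset 17: 0xE1 = 11100001 → 3-byte char (#8). Advance 3.
Byte at offset 20: 0xEF = 11101111 → 3-byte char (#9). Advance 3.
Byte at offset 23: 0xF0 = 11110000 → 4-byte char (#10). Advance 4.
Byte at offset 27: 0xF2 = 11110010 → 4-byte char (#11). Advance 4.
Reached end at offset 31 after 11 code points.

11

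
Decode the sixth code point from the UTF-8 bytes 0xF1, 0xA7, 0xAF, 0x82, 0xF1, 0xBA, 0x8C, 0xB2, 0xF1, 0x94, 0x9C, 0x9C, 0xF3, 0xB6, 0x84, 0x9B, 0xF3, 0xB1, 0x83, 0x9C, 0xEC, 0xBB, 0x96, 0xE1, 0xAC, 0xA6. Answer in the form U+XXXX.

U+CED6

Offset 0: leading byte 0xF1 = 11110001 → 4-byte char #1 = F1 A7 AF 82.
Offset 4: leading byte 0xF1 = 11110001 → 4-byte char #2 = F1 BA 8C B2.
Offset 8: leading byte 0xF1 = 11110001 → 4-byte char #3 = F1 94 9C 9C.
Offset 12: leading byte 0xF3 = 11110011 → 4-byte char #4 = F3 B6 84 9B.
Offset 16: leading byte 0xF3 = 11110011 → 4-byte char #5 = F3 B1 83 9C.
Offset 20: leading byte 0xEC = 11101100 → 3-byte char #6 = EC BB 96.
Leading byte 0xEC = 11101100 matches 1110xxxx → 3-byte sequence.
Byte 1: 0xEC = 11101100, payload 1100 (4 bits).
Byte 2: 0xBB = 10111011 (10xxxxxx ✓), payload 111011.
Byte 3: 0x96 = 10010110 (10xxxxxx ✓), payload 010110.
Concatenate: 1100111011010110 = 0xCED6 (16 bits → U+CED6).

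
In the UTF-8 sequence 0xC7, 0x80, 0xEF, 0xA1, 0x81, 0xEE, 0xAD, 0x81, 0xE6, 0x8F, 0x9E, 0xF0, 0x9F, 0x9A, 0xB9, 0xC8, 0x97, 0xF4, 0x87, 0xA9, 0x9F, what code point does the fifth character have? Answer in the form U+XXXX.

U+1F6B9

Offset 0: leading byte 0xC7 = 11000111 → 2-byte char #1 = C7 80.
Offset 2: leading byte 0xEF = 11101111 → 3-byte char #2 = EF A1 81.
Offset 5: leading byte 0xEE = 11101110 → 3-byte char #3 = EE AD 81.
Offset 8: leading byte 0xE6 = 11100110 → 3-byte char #4 = E6 8F 9E.
Offset 11: leading byte 0xF0 = 11110000 → 4-byte char #5 = F0 9F 9A B9.
Leading byte 0xF0 = 11110000 matches 11110xxx → 4-byte sequence.
Byte 1: 0xF0 = 11110000, payload 000 (3 bits).
Byte 2: 0x9F = 10011111 (10xxxxxx ✓), payload 011111.
Byte 3: 0x9A = 10011010 (10xxxxxx ✓), payload 011010.
Byte 4: 0xB9 = 10111001 (10xxxxxx ✓), payload 111001.
Concatenate: 000011111011010111001 = 0x1F6B9 (21 bits → U+1F6B9).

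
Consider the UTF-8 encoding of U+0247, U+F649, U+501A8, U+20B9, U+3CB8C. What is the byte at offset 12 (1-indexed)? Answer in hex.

0xB9

1-indexed offset 12 is 0-indexed offset 11.
U+0247 → 2-byte form C9 87 at offsets 0–1.
U+F649 → 3-byte form EF 99 89 at offsets 2–4.
U+501A8 → 4-byte form F1 90 86 A8 at offsets 5–8.
U+20B9 → 3-byte form E2 82 B9 at offsets 9–11.
Offset 11 falls in char 4's range; it's byte 3 of E2 82 B9 = 0xB9.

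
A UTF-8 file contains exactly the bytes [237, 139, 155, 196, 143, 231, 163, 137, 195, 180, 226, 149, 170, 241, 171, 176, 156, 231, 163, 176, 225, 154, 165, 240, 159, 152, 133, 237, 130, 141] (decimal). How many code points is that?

Byte at offset 0: 0xED = 11101101 → 3-byte char (#1). Advance 3.
Byte at offset 3: 0xC4 = 11000100 → 2-byte char (#2). Advance 2.
Byte at offset 5: 0xE7 = 11100111 → 3-byte char (#3). Advance 3.
Byte at offset 8: 0xC3 = 11000011 → 2-byte char (#4). Advance 2.
Byte at offset 10: 0xE2 = 11100010 → 3-byte char (#5). Advance 3.
Byte at offset 13: 0xF1 = 11110001 → 4-byte char (#6). Advance 4.
Byte at offset 17: 0xE7 = 11100111 → 3-byte char (#7). Advance 3.
Byte at offset 20: 0xE1 = 11100001 → 3-byte char (#8). Advance 3.
Byte at offset 23: 0xF0 = 11110000 → 4-byte char (#9). Advance 4.
Byte at offset 27: 0xED = 11101101 → 3-byte char (#10). Advance 3.
Reached end at offset 30 after 10 code points.

10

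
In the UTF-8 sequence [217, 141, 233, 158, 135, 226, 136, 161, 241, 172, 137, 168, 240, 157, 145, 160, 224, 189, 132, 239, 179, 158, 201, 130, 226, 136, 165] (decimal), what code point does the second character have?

Offset 0: leading byte 0xD9 = 11011001 → 2-byte char #1 = D9 8D.
Offset 2: leading byte 0xE9 = 11101001 → 3-byte char #2 = E9 9E 87.
Leading byte 0xE9 = 11101001 matches 1110xxxx → 3-byte sequence.
Byte 1: 0xE9 = 11101001, payload 1001 (4 bits).
Byte 2: 0x9E = 10011110 (10xxxxxx ✓), payload 011110.
Byte 3: 0x87 = 10000111 (10xxxxxx ✓), payload 000111.
Concatenate: 1001011110000111 = 0x9787 (16 bits → U+9787).

U+9787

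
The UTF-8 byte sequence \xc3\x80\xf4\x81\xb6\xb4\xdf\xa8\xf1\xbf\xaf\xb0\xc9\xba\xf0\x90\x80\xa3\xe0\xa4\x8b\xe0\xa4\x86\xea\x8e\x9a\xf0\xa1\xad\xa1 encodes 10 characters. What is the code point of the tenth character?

Offset 0: leading byte 0xC3 = 11000011 → 2-byte char #1 = C3 80.
Offset 2: leading byte 0xF4 = 11110100 → 4-byte char #2 = F4 81 B6 B4.
Offset 6: leading byte 0xDF = 11011111 → 2-byte char #3 = DF A8.
Offset 8: leading byte 0xF1 = 11110001 → 4-byte char #4 = F1 BF AF B0.
Offset 12: leading byte 0xC9 = 11001001 → 2-byte char #5 = C9 BA.
Offset 14: leading byte 0xF0 = 11110000 → 4-byte char #6 = F0 90 80 A3.
Offset 18: leading byte 0xE0 = 11100000 → 3-byte char #7 = E0 A4 8B.
Offset 21: leading byte 0xE0 = 11100000 → 3-byte char #8 = E0 A4 86.
Offset 24: leading byte 0xEA = 11101010 → 3-byte char #9 = EA 8E 9A.
Offset 27: leading byte 0xF0 = 11110000 → 4-byte char #10 = F0 A1 AD A1.
Leading byte 0xF0 = 11110000 matches 11110xxx → 4-byte sequence.
Byte 1: 0xF0 = 11110000, payload 000 (3 bits).
Byte 2: 0xA1 = 10100001 (10xxxxxx ✓), payload 100001.
Byte 3: 0xAD = 10101101 (10xxxxxx ✓), payload 101101.
Byte 4: 0xA1 = 10100001 (10xxxxxx ✓), payload 100001.
Concatenate: 000100001101101100001 = 0x21B61 (21 bits → U+21B61).

U+21B61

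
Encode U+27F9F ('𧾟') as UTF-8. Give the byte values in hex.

F0 A7 BE 9F

U+27F9F = 0x27F9F = 163743 decimal. In range U+10000–U+10FFFF → 4-byte form: 11110xxx 10xxxxxx 10xxxxxx 10xxxxxx.
Binary (21 bits): 000100111111110011111.
Split 3+6+6+6: 000 | 100111 | 111110 | 011111.
Byte 1: 11110000 = 0xF0.
Byte 2: 10100111 = 0xA7.
Byte 3: 10111110 = 0xBE.
Byte 4: 10011111 = 0x9F.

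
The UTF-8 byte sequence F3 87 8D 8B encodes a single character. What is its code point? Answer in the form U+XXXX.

Leading byte 0xF3 = 11110011 matches 11110xxx → 4-byte sequence.
Byte 1: 0xF3 = 11110011, payload 011 (3 bits).
Byte 2: 0x87 = 10000111 (10xxxxxx ✓), payload 000111.
Byte 3: 0x8D = 10001101 (10xxxxxx ✓), payload 001101.
Byte 4: 0x8B = 10001011 (10xxxxxx ✓), payload 001011.
Concatenate: 011000111001101001011 = 0xC734B (21 bits → U+C734B).

U+C734B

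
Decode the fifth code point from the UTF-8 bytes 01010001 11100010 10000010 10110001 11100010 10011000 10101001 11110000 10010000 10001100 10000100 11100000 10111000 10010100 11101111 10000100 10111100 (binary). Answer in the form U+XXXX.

U+0E14

Offset 0: leading byte 0x51 = 01010001 → 1-byte char #1 = 51.
Offset 1: leading byte 0xE2 = 11100010 → 3-byte char #2 = E2 82 B1.
Offset 4: leading byte 0xE2 = 11100010 → 3-byte char #3 = E2 98 A9.
Offset 7: leading byte 0xF0 = 11110000 → 4-byte char #4 = F0 90 8C 84.
Offset 11: leading byte 0xE0 = 11100000 → 3-byte char #5 = E0 B8 94.
Leading byte 0xE0 = 11100000 matches 1110xxxx → 3-byte sequence.
Byte 1: 0xE0 = 11100000, payload 0000 (4 bits).
Byte 2: 0xB8 = 10111000 (10xxxxxx ✓), payload 111000.
Byte 3: 0x94 = 10010100 (10xxxxxx ✓), payload 010100.
Concatenate: 0000111000010100 = 0xE14 (16 bits → U+0E14).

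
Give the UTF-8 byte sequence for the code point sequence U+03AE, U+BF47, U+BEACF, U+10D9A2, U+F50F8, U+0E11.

CE AE EB BD 87 F2 BE AB 8F F4 8D A6 A2 F3 B5 83 B8 E0 B8 91

U+03AE: 2-byte form → CE AE.
U+BF47: 3-byte form → EB BD 87.
U+BEACF: 4-byte form → F2 BE AB 8F.
U+10D9A2: 4-byte form → F4 8D A6 A2.
U+F50F8: 4-byte form → F3 B5 83 B8.
U+0E11: 3-byte form → E0 B8 91.
Concatenated (20 bytes): CE AE EB BD 87 F2 BE AB 8F F4 8D A6 A2 F3 B5 83 B8 E0 B8 91.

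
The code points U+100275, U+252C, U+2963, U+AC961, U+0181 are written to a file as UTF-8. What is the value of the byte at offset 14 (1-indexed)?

1-indexed offset 14 is 0-indexed offset 13.
U+100275 → 4-byte form F4 80 89 B5 at offsets 0–3.
U+252C → 3-byte form E2 94 AC at offsets 4–6.
U+2963 → 3-byte form E2 A5 A3 at offsets 7–9.
U+AC961 → 4-byte form F2 AC A5 A1 at offsets 10–13.
Offset 13 falls in char 4's range; it's byte 4 of F2 AC A5 A1 = 0xA1.

0xA1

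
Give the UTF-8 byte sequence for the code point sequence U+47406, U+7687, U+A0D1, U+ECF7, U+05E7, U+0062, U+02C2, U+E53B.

F1 87 90 86 E7 9A 87 EA 83 91 EE B3 B7 D7 A7 62 CB 82 EE 94 BB

U+47406: 4-byte form → F1 87 90 86.
U+7687: 3-byte form → E7 9A 87.
U+A0D1: 3-byte form → EA 83 91.
U+ECF7: 3-byte form → EE B3 B7.
U+05E7: 2-byte form → D7 A7.
U+0062: 1-byte form → 62.
U+02C2: 2-byte form → CB 82.
U+E53B: 3-byte form → EE 94 BB.
Concatenated (21 bytes): F1 87 90 86 E7 9A 87 EA 83 91 EE B3 B7 D7 A7 62 CB 82 EE 94 BB.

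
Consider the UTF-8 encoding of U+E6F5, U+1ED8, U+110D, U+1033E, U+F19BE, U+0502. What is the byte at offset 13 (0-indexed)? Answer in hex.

U+E6F5 → 3-byte form EE 9B B5 at offsets 0–2.
U+1ED8 → 3-byte form E1 BB 98 at offsets 3–5.
U+110D → 3-byte form E1 84 8D at offsets 6–8.
U+1033E → 4-byte form F0 90 8C BE at offsets 9–12.
U+F19BE → 4-byte form F3 B1 A6 BE at offsets 13–16.
Offset 13 falls in char 5's range; it's byte 1 of F3 B1 A6 BE = 0xF3.

0xF3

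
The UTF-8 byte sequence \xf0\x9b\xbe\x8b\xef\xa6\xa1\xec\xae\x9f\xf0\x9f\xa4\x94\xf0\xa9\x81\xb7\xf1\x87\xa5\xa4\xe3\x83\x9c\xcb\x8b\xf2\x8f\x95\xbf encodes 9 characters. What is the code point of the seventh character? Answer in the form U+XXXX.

Offset 0: leading byte 0xF0 = 11110000 → 4-byte char #1 = F0 9B BE 8B.
Offset 4: leading byte 0xEF = 11101111 → 3-byte char #2 = EF A6 A1.
Offset 7: leading byte 0xEC = 11101100 → 3-byte char #3 = EC AE 9F.
Offset 10: leading byte 0xF0 = 11110000 → 4-byte char #4 = F0 9F A4 94.
Offset 14: leading byte 0xF0 = 11110000 → 4-byte char #5 = F0 A9 81 B7.
Offset 18: leading byte 0xF1 = 11110001 → 4-byte char #6 = F1 87 A5 A4.
Offset 22: leading byte 0xE3 = 11100011 → 3-byte char #7 = E3 83 9C.
Leading byte 0xE3 = 11100011 matches 1110xxxx → 3-byte sequence.
Byte 1: 0xE3 = 11100011, payload 0011 (4 bits).
Byte 2: 0x83 = 10000011 (10xxxxxx ✓), payload 000011.
Byte 3: 0x9C = 10011100 (10xxxxxx ✓), payload 011100.
Concatenate: 0011000011011100 = 0x30DC (16 bits → U+30DC).

U+30DC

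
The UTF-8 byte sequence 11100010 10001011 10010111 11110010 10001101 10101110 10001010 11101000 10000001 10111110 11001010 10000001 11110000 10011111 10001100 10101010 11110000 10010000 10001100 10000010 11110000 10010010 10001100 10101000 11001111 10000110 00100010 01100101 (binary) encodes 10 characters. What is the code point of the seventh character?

Offset 0: leading byte 0xE2 = 11100010 → 3-byte char #1 = E2 8B 97.
Offset 3: leading byte 0xF2 = 11110010 → 4-byte char #2 = F2 8D AE 8A.
Offset 7: leading byte 0xE8 = 11101000 → 3-byte char #3 = E8 81 BE.
Offset 10: leading byte 0xCA = 11001010 → 2-byte char #4 = CA 81.
Offset 12: leading byte 0xF0 = 11110000 → 4-byte char #5 = F0 9F 8C AA.
Offset 16: leading byte 0xF0 = 11110000 → 4-byte char #6 = F0 90 8C 82.
Offset 20: leading byte 0xF0 = 11110000 → 4-byte char #7 = F0 92 8C A8.
Leading byte 0xF0 = 11110000 matches 11110xxx → 4-byte sequence.
Byte 1: 0xF0 = 11110000, payload 000 (3 bits).
Byte 2: 0x92 = 10010010 (10xxxxxx ✓), payload 010010.
Byte 3: 0x8C = 10001100 (10xxxxxx ✓), payload 001100.
Byte 4: 0xA8 = 10101000 (10xxxxxx ✓), payload 101000.
Concatenate: 000010010001100101000 = 0x12328 (21 bits → U+12328).

U+12328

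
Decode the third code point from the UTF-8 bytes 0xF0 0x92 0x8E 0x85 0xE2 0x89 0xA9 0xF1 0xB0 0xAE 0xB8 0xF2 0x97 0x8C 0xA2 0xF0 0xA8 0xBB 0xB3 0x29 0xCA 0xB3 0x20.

Offset 0: leading byte 0xF0 = 11110000 → 4-byte char #1 = F0 92 8E 85.
Offset 4: leading byte 0xE2 = 11100010 → 3-byte char #2 = E2 89 A9.
Offset 7: leading byte 0xF1 = 11110001 → 4-byte char #3 = F1 B0 AE B8.
Leading byte 0xF1 = 11110001 matches 11110xxx → 4-byte sequence.
Byte 1: 0xF1 = 11110001, payload 001 (3 bits).
Byte 2: 0xB0 = 10110000 (10xxxxxx ✓), payload 110000.
Byte 3: 0xAE = 10101110 (10xxxxxx ✓), payload 101110.
Byte 4: 0xB8 = 10111000 (10xxxxxx ✓), payload 111000.
Concatenate: 001110000101110111000 = 0x70BB8 (21 bits → U+70BB8).

U+70BB8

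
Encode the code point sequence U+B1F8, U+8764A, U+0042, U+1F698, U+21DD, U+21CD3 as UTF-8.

U+B1F8: 3-byte form → EB 87 B8.
U+8764A: 4-byte form → F2 87 99 8A.
U+0042: 1-byte form → 42.
U+1F698: 4-byte form → F0 9F 9A 98.
U+21DD: 3-byte form → E2 87 9D.
U+21CD3: 4-byte form → F0 A1 B3 93.
Concatenated (19 bytes): EB 87 B8 F2 87 99 8A 42 F0 9F 9A 98 E2 87 9D F0 A1 B3 93.

EB 87 B8 F2 87 99 8A 42 F0 9F 9A 98 E2 87 9D F0 A1 B3 93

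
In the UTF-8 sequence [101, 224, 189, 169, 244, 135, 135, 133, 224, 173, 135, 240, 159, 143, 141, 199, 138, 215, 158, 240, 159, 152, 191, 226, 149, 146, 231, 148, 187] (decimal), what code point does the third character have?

Offset 0: leading byte 0x65 = 01100101 → 1-byte char #1 = 65.
Offset 1: leading byte 0xE0 = 11100000 → 3-byte char #2 = E0 BD A9.
Offset 4: leading byte 0xF4 = 11110100 → 4-byte char #3 = F4 87 87 85.
Leading byte 0xF4 = 11110100 matches 11110xxx → 4-byte sequence.
Byte 1: 0xF4 = 11110100, payload 100 (3 bits).
Byte 2: 0x87 = 10000111 (10xxxxxx ✓), payload 000111.
Byte 3: 0x87 = 10000111 (10xxxxxx ✓), payload 000111.
Byte 4: 0x85 = 10000101 (10xxxxxx ✓), payload 000101.
Concatenate: 100000111000111000101 = 0x1071C5 (21 bits → U+1071C5).

U+1071C5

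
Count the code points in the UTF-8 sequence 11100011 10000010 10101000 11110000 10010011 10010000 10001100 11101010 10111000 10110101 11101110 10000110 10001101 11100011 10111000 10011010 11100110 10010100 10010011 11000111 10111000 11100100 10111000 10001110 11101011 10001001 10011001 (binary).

Byte at offset 0: 0xE3 = 11100011 → 3-byte char (#1). Advance 3.
Byte at offset 3: 0xF0 = 11110000 → 4-byte char (#2). Advance 4.
Byte at offset 7: 0xEA = 11101010 → 3-byte char (#3). Advance 3.
Byte at offset 10: 0xEE = 11101110 → 3-byte char (#4). Advance 3.
Byte at offset 13: 0xE3 = 11100011 → 3-byte char (#5). Advance 3.
Byte at offset 16: 0xE6 = 11100110 → 3-byte char (#6). Advance 3.
Byte at offset 19: 0xC7 = 11000111 → 2-byte char (#7). Advance 2.
Byte at offset 21: 0xE4 = 11100100 → 3-byte char (#8). Advance 3.
Byte at offset 24: 0xEB = 11101011 → 3-byte char (#9). Advance 3.
Reached end at offset 27 after 9 code points.

9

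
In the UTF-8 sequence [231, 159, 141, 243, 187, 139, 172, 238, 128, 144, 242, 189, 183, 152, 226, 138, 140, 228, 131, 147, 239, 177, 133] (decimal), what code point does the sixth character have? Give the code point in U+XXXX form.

U+40D3

Offset 0: leading byte 0xE7 = 11100111 → 3-byte char #1 = E7 9F 8D.
Offset 3: leading byte 0xF3 = 11110011 → 4-byte char #2 = F3 BB 8B AC.
Offset 7: leading byte 0xEE = 11101110 → 3-byte char #3 = EE 80 90.
Offset 10: leading byte 0xF2 = 11110010 → 4-byte char #4 = F2 BD B7 98.
Offset 14: leading byte 0xE2 = 11100010 → 3-byte char #5 = E2 8A 8C.
Offset 17: leading byte 0xE4 = 11100100 → 3-byte char #6 = E4 83 93.
Leading byte 0xE4 = 11100100 matches 1110xxxx → 3-byte sequence.
Byte 1: 0xE4 = 11100100, payload 0100 (4 bits).
Byte 2: 0x83 = 10000011 (10xxxxxx ✓), payload 000011.
Byte 3: 0x93 = 10010011 (10xxxxxx ✓), payload 010011.
Concatenate: 0100000011010011 = 0x40D3 (16 bits → U+40D3).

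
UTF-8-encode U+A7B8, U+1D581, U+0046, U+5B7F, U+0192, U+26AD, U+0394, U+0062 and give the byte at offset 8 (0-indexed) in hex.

0xE5

U+A7B8 → 3-byte form EA 9E B8 at offsets 0–2.
U+1D581 → 4-byte form F0 9D 96 81 at offsets 3–6.
U+0046 → 1-byte form 46 at offsets 7–7.
U+5B7F → 3-byte form E5 AD BF at offsets 8–10.
Offset 8 falls in char 4's range; it's byte 1 of E5 AD BF = 0xE5.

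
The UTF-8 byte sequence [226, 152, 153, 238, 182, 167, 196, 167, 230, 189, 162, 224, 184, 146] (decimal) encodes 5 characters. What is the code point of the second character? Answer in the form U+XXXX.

U+EDA7

Offset 0: leading byte 0xE2 = 11100010 → 3-byte char #1 = E2 98 99.
Offset 3: leading byte 0xEE = 11101110 → 3-byte char #2 = EE B6 A7.
Leading byte 0xEE = 11101110 matches 1110xxxx → 3-byte sequence.
Byte 1: 0xEE = 11101110, payload 1110 (4 bits).
Byte 2: 0xB6 = 10110110 (10xxxxxx ✓), payload 110110.
Byte 3: 0xA7 = 10100111 (10xxxxxx ✓), payload 100111.
Concatenate: 1110110110100111 = 0xEDA7 (16 bits → U+EDA7).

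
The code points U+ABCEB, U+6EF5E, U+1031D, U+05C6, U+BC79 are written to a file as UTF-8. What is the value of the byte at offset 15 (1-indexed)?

1-indexed offset 15 is 0-indexed offset 14.
U+ABCEB → 4-byte form F2 AB B3 AB at offsets 0–3.
U+6EF5E → 4-byte form F1 AE BD 9E at offsets 4–7.
U+1031D → 4-byte form F0 90 8C 9D at offsets 8–11.
U+05C6 → 2-byte form D7 86 at offsets 12–13.
U+BC79 → 3-byte form EB B1 B9 at offsets 14–16.
Offset 14 falls in char 5's range; it's byte 1 of EB B1 B9 = 0xEB.

0xEB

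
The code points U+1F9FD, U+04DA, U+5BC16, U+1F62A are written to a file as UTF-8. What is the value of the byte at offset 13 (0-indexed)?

U+1F9FD → 4-byte form F0 9F A7 BD at offsets 0–3.
U+04DA → 2-byte form D3 9A at offsets 4–5.
U+5BC16 → 4-byte form F1 9B B0 96 at offsets 6–9.
U+1F62A → 4-byte form F0 9F 98 AA at offsets 10–13.
Offset 13 falls in char 4's range; it's byte 4 of F0 9F 98 AA = 0xAA.

0xAA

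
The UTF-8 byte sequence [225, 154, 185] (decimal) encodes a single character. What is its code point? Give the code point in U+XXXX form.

U+16B9

Leading byte 0xE1 = 11100001 matches 1110xxxx → 3-byte sequence.
Byte 1: 0xE1 = 11100001, payload 0001 (4 bits).
Byte 2: 0x9A = 10011010 (10xxxxxx ✓), payload 011010.
Byte 3: 0xB9 = 10111001 (10xxxxxx ✓), payload 111001.
Concatenate: 0001011010111001 = 0x16B9 (16 bits → U+16B9).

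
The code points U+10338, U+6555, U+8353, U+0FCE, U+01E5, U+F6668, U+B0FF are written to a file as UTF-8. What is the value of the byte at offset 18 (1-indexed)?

1-indexed offset 18 is 0-indexed offset 17.
U+10338 → 4-byte form F0 90 8C B8 at offsets 0–3.
U+6555 → 3-byte form E6 95 95 at offsets 4–6.
U+8353 → 3-byte form E8 8D 93 at offsets 7–9.
U+0FCE → 3-byte form E0 BF 8E at offsets 10–12.
U+01E5 → 2-byte form C7 A5 at offsets 13–14.
U+F6668 → 4-byte form F3 B6 99 A8 at offsets 15–18.
Offset 17 falls in char 6's range; it's byte 3 of F3 B6 99 A8 = 0x99.

0x99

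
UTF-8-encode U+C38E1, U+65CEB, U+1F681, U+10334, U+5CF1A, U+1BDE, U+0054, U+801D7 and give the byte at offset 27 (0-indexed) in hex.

U+C38E1 → 4-byte form F3 83 A3 A1 at offsets 0–3.
U+65CEB → 4-byte form F1 A5 B3 AB at offsets 4–7.
U+1F681 → 4-byte form F0 9F 9A 81 at offsets 8–11.
U+10334 → 4-byte form F0 90 8C B4 at offsets 12–15.
U+5CF1A → 4-byte form F1 9C BC 9A at offsets 16–19.
U+1BDE → 3-byte form E1 AF 9E at offsets 20–22.
U+0054 → 1-byte form 54 at offsets 23–23.
U+801D7 → 4-byte form F2 80 87 97 at offsets 24–27.
Offset 27 falls in char 8's range; it's byte 4 of F2 80 87 97 = 0x97.

0x97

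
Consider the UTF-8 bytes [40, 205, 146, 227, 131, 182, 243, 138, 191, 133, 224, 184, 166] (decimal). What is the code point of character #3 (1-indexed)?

Offset 0: leading byte 0x28 = 00101000 → 1-byte char #1 = 28.
Offset 1: leading byte 0xCD = 11001101 → 2-byte char #2 = CD 92.
Offset 3: leading byte 0xE3 = 11100011 → 3-byte char #3 = E3 83 B6.
Leading byte 0xE3 = 11100011 matches 1110xxxx → 3-byte sequence.
Byte 1: 0xE3 = 11100011, payload 0011 (4 bits).
Byte 2: 0x83 = 10000011 (10xxxxxx ✓), payload 000011.
Byte 3: 0xB6 = 10110110 (10xxxxxx ✓), payload 110110.
Concatenate: 0011000011110110 = 0x30F6 (16 bits → U+30F6).

U+30F6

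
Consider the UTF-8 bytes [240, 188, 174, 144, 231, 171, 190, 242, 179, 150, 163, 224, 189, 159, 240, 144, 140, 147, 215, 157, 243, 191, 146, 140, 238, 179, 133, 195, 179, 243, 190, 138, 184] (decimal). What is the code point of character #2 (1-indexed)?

Offset 0: leading byte 0xF0 = 11110000 → 4-byte char #1 = F0 BC AE 90.
Offset 4: leading byte 0xE7 = 11100111 → 3-byte char #2 = E7 AB BE.
Leading byte 0xE7 = 11100111 matches 1110xxxx → 3-byte sequence.
Byte 1: 0xE7 = 11100111, payload 0111 (4 bits).
Byte 2: 0xAB = 10101011 (10xxxxxx ✓), payload 101011.
Byte 3: 0xBE = 10111110 (10xxxxxx ✓), payload 111110.
Concatenate: 0111101011111110 = 0x7AFE (16 bits → U+7AFE).

U+7AFE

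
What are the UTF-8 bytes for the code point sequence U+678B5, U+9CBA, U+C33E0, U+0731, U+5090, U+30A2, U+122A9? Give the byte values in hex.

F1 A7 A2 B5 E9 B2 BA F3 83 8F A0 DC B1 E5 82 90 E3 82 A2 F0 92 8A A9

U+678B5: 4-byte form → F1 A7 A2 B5.
U+9CBA: 3-byte form → E9 B2 BA.
U+C33E0: 4-byte form → F3 83 8F A0.
U+0731: 2-byte form → DC B1.
U+5090: 3-byte form → E5 82 90.
U+30A2: 3-byte form → E3 82 A2.
U+122A9: 4-byte form → F0 92 8A A9.
Concatenated (23 bytes): F1 A7 A2 B5 E9 B2 BA F3 83 8F A0 DC B1 E5 82 90 E3 82 A2 F0 92 8A A9.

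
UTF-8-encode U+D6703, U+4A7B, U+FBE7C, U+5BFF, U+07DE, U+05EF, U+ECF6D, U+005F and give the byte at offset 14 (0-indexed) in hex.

0xDF

U+D6703 → 4-byte form F3 96 9C 83 at offsets 0–3.
U+4A7B → 3-byte form E4 A9 BB at offsets 4–6.
U+FBE7C → 4-byte form F3 BB B9 BC at offsets 7–10.
U+5BFF → 3-byte form E5 AF BF at offsets 11–13.
U+07DE → 2-byte form DF 9E at offsets 14–15.
Offset 14 falls in char 5's range; it's byte 1 of DF 9E = 0xDF.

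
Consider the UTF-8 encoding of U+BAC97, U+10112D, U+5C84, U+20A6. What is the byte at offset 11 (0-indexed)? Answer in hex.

0xE2

U+BAC97 → 4-byte form F2 BA B2 97 at offsets 0–3.
U+10112D → 4-byte form F4 81 84 AD at offsets 4–7.
U+5C84 → 3-byte form E5 B2 84 at offsets 8–10.
U+20A6 → 3-byte form E2 82 A6 at offsets 11–13.
Offset 11 falls in char 4's range; it's byte 1 of E2 82 A6 = 0xE2.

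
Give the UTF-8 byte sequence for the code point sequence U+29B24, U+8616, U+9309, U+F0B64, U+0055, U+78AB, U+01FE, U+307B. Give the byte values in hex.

U+29B24: 4-byte form → F0 A9 AC A4.
U+8616: 3-byte form → E8 98 96.
U+9309: 3-byte form → E9 8C 89.
U+F0B64: 4-byte form → F3 B0 AD A4.
U+0055: 1-byte form → 55.
U+78AB: 3-byte form → E7 A2 AB.
U+01FE: 2-byte form → C7 BE.
U+307B: 3-byte form → E3 81 BB.
Concatenated (23 bytes): F0 A9 AC A4 E8 98 96 E9 8C 89 F3 B0 AD A4 55 E7 A2 AB C7 BE E3 81 BB.

F0 A9 AC A4 E8 98 96 E9 8C 89 F3 B0 AD A4 55 E7 A2 AB C7 BE E3 81 BB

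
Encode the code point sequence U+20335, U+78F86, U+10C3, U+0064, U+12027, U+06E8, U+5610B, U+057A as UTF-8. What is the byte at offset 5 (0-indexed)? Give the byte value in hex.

U+20335 → 4-byte form F0 A0 8C B5 at offsets 0–3.
U+78F86 → 4-byte form F1 B8 BE 86 at offsets 4–7.
Offset 5 falls in char 2's range; it's byte 2 of F1 B8 BE 86 = 0xB8.

0xB8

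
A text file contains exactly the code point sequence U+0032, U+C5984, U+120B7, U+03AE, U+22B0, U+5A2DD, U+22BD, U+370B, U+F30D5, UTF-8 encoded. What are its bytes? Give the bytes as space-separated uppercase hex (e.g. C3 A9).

32 F3 85 A6 84 F0 92 82 B7 CE AE E2 8A B0 F1 9A 8B 9D E2 8A BD E3 9C 8B F3 B3 83 95

U+0032: 1-byte form → 32.
U+C5984: 4-byte form → F3 85 A6 84.
U+120B7: 4-byte form → F0 92 82 B7.
U+03AE: 2-byte form → CE AE.
U+22B0: 3-byte form → E2 8A B0.
U+5A2DD: 4-byte form → F1 9A 8B 9D.
U+22BD: 3-byte form → E2 8A BD.
U+370B: 3-byte form → E3 9C 8B.
U+F30D5: 4-byte form → F3 B3 83 95.
Concatenated (28 bytes): 32 F3 85 A6 84 F0 92 82 B7 CE AE E2 8A B0 F1 9A 8B 9D E2 8A BD E3 9C 8B F3 B3 83 95.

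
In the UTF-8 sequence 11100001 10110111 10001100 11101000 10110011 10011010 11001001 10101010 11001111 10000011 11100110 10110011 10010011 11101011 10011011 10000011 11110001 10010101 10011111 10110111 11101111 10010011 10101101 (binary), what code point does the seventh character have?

U+557F7

Offset 0: leading byte 0xE1 = 11100001 → 3-byte char #1 = E1 B7 8C.
Offset 3: leading byte 0xE8 = 11101000 → 3-byte char #2 = E8 B3 9A.
Offset 6: leading byte 0xC9 = 11001001 → 2-byte char #3 = C9 AA.
Offset 8: leading byte 0xCF = 11001111 → 2-byte char #4 = CF 83.
Offset 10: leading byte 0xE6 = 11100110 → 3-byte char #5 = E6 B3 93.
Offset 13: leading byte 0xEB = 11101011 → 3-byte char #6 = EB 9B 83.
Offset 16: leading byte 0xF1 = 11110001 → 4-byte char #7 = F1 95 9F B7.
Leading byte 0xF1 = 11110001 matches 11110xxx → 4-byte sequence.
Byte 1: 0xF1 = 11110001, payload 001 (3 bits).
Byte 2: 0x95 = 10010101 (10xxxxxx ✓), payload 010101.
Byte 3: 0x9F = 10011111 (10xxxxxx ✓), payload 011111.
Byte 4: 0xB7 = 10110111 (10xxxxxx ✓), payload 110111.
Concatenate: 001010101011111110111 = 0x557F7 (21 bits → U+557F7).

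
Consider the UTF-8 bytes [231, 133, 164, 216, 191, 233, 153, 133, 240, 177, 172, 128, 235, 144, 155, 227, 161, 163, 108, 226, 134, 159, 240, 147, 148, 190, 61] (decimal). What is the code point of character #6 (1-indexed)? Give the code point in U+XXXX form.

U+3863

Offset 0: leading byte 0xE7 = 11100111 → 3-byte char #1 = E7 85 A4.
Offset 3: leading byte 0xD8 = 11011000 → 2-byte char #2 = D8 BF.
Offset 5: leading byte 0xE9 = 11101001 → 3-byte char #3 = E9 99 85.
Offset 8: leading byte 0xF0 = 11110000 → 4-byte char #4 = F0 B1 AC 80.
Offset 12: leading byte 0xEB = 11101011 → 3-byte char #5 = EB 90 9B.
Offset 15: leading byte 0xE3 = 11100011 → 3-byte char #6 = E3 A1 A3.
Leading byte 0xE3 = 11100011 matches 1110xxxx → 3-byte sequence.
Byte 1: 0xE3 = 11100011, payload 0011 (4 bits).
Byte 2: 0xA1 = 10100001 (10xxxxxx ✓), payload 100001.
Byte 3: 0xA3 = 10100011 (10xxxxxx ✓), payload 100011.
Concatenate: 0011100001100011 = 0x3863 (16 bits → U+3863).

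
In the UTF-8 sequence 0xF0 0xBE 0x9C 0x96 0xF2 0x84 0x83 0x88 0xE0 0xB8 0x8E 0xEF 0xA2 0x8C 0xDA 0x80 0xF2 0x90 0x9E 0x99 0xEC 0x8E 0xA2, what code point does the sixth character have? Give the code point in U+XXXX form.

U+90799

Offset 0: leading byte 0xF0 = 11110000 → 4-byte char #1 = F0 BE 9C 96.
Offset 4: leading byte 0xF2 = 11110010 → 4-byte char #2 = F2 84 83 88.
Offset 8: leading byte 0xE0 = 11100000 → 3-byte char #3 = E0 B8 8E.
Offset 11: leading byte 0xEF = 11101111 → 3-byte char #4 = EF A2 8C.
Offset 14: leading byte 0xDA = 11011010 → 2-byte char #5 = DA 80.
Offset 16: leading byte 0xF2 = 11110010 → 4-byte char #6 = F2 90 9E 99.
Leading byte 0xF2 = 11110010 matches 11110xxx → 4-byte sequence.
Byte 1: 0xF2 = 11110010, payload 010 (3 bits).
Byte 2: 0x90 = 10010000 (10xxxxxx ✓), payload 010000.
Byte 3: 0x9E = 10011110 (10xxxxxx ✓), payload 011110.
Byte 4: 0x99 = 10011001 (10xxxxxx ✓), payload 011001.
Concatenate: 010010000011110011001 = 0x90799 (21 bits → U+90799).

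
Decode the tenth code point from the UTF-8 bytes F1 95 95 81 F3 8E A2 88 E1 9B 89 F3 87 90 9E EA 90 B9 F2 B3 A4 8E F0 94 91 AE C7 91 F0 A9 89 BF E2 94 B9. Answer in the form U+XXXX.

Offset 0: leading byte 0xF1 = 11110001 → 4-byte char #1 = F1 95 95 81.
Offset 4: leading byte 0xF3 = 11110011 → 4-byte char #2 = F3 8E A2 88.
Offset 8: leading byte 0xE1 = 11100001 → 3-byte char #3 = E1 9B 89.
Offset 11: leading byte 0xF3 = 11110011 → 4-byte char #4 = F3 87 90 9E.
Offset 15: leading byte 0xEA = 11101010 → 3-byte char #5 = EA 90 B9.
Offset 18: leading byte 0xF2 = 11110010 → 4-byte char #6 = F2 B3 A4 8E.
Offset 22: leading byte 0xF0 = 11110000 → 4-byte char #7 = F0 94 91 AE.
Offset 26: leading byte 0xC7 = 11000111 → 2-byte char #8 = C7 91.
Offset 28: leading byte 0xF0 = 11110000 → 4-byte char #9 = F0 A9 89 BF.
Offset 32: leading byte 0xE2 = 11100010 → 3-byte char #10 = E2 94 B9.
Leading byte 0xE2 = 11100010 matches 1110xxxx → 3-byte sequence.
Byte 1: 0xE2 = 11100010, payload 0010 (4 bits).
Byte 2: 0x94 = 10010100 (10xxxxxx ✓), payload 010100.
Byte 3: 0xB9 = 10111001 (10xxxxxx ✓), payload 111001.
Concatenate: 0010010100111001 = 0x2539 (16 bits → U+2539).

U+2539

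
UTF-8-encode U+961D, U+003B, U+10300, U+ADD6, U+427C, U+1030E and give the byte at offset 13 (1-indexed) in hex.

0x89

1-indexed offset 13 is 0-indexed offset 12.
U+961D → 3-byte form E9 98 9D at offsets 0–2.
U+003B → 1-byte form 3B at offsets 3–3.
U+10300 → 4-byte form F0 90 8C 80 at offsets 4–7.
U+ADD6 → 3-byte form EA B7 96 at offsets 8–10.
U+427C → 3-byte form E4 89 BC at offsets 11–13.
Offset 12 falls in char 5's range; it's byte 2 of E4 89 BC = 0x89.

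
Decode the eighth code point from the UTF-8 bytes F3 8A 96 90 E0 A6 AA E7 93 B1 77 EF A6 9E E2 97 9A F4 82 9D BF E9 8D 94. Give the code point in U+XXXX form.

U+9354

Offset 0: leading byte 0xF3 = 11110011 → 4-byte char #1 = F3 8A 96 90.
Offset 4: leading byte 0xE0 = 11100000 → 3-byte char #2 = E0 A6 AA.
Offset 7: leading byte 0xE7 = 11100111 → 3-byte char #3 = E7 93 B1.
Offset 10: leading byte 0x77 = 01110111 → 1-byte char #4 = 77.
Offset 11: leading byte 0xEF = 11101111 → 3-byte char #5 = EF A6 9E.
Offset 14: leading byte 0xE2 = 11100010 → 3-byte char #6 = E2 97 9A.
Offset 17: leading byte 0xF4 = 11110100 → 4-byte char #7 = F4 82 9D BF.
Offset 21: leading byte 0xE9 = 11101001 → 3-byte char #8 = E9 8D 94.
Leading byte 0xE9 = 11101001 matches 1110xxxx → 3-byte sequence.
Byte 1: 0xE9 = 11101001, payload 1001 (4 bits).
Byte 2: 0x8D = 10001101 (10xxxxxx ✓), payload 001101.
Byte 3: 0x94 = 10010100 (10xxxxxx ✓), payload 010100.
Concatenate: 1001001101010100 = 0x9354 (16 bits → U+9354).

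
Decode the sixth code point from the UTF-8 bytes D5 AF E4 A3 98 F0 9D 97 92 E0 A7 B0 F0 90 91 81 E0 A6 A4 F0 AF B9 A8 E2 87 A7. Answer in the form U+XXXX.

U+09A4

Offset 0: leading byte 0xD5 = 11010101 → 2-byte char #1 = D5 AF.
Offset 2: leading byte 0xE4 = 11100100 → 3-byte char #2 = E4 A3 98.
Offset 5: leading byte 0xF0 = 11110000 → 4-byte char #3 = F0 9D 97 92.
Offset 9: leading byte 0xE0 = 11100000 → 3-byte char #4 = E0 A7 B0.
Offset 12: leading byte 0xF0 = 11110000 → 4-byte char #5 = F0 90 91 81.
Offset 16: leading byte 0xE0 = 11100000 → 3-byte char #6 = E0 A6 A4.
Leading byte 0xE0 = 11100000 matches 1110xxxx → 3-byte sequence.
Byte 1: 0xE0 = 11100000, payload 0000 (4 bits).
Byte 2: 0xA6 = 10100110 (10xxxxxx ✓), payload 100110.
Byte 3: 0xA4 = 10100100 (10xxxxxx ✓), payload 100100.
Concatenate: 0000100110100100 = 0x9A4 (16 bits → U+09A4).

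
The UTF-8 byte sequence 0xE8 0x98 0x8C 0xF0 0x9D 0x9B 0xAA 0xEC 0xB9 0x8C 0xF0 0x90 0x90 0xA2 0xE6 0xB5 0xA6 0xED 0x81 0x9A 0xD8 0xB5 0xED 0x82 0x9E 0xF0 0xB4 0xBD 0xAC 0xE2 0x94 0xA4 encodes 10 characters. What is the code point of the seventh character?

Offset 0: leading byte 0xE8 = 11101000 → 3-byte char #1 = E8 98 8C.
Offset 3: leading byte 0xF0 = 11110000 → 4-byte char #2 = F0 9D 9B AA.
Offset 7: leading byte 0xEC = 11101100 → 3-byte char #3 = EC B9 8C.
Offset 10: leading byte 0xF0 = 11110000 → 4-byte char #4 = F0 90 90 A2.
Offset 14: leading byte 0xE6 = 11100110 → 3-byte char #5 = E6 B5 A6.
Offset 17: leading byte 0xED = 11101101 → 3-byte char #6 = ED 81 9A.
Offset 20: leading byte 0xD8 = 11011000 → 2-byte char #7 = D8 B5.
Leading byte 0xD8 = 11011000 matches 110xxxxx → 2-byte sequence.
Byte 1: 0xD8 = 11011000, payload 11000 (5 bits).
Byte 2: 0xB5 = 10110101 (10xxxxxx ✓), payload 110101.
Concatenate: 11000110101 = 0x635 (11 bits → U+0635).

U+0635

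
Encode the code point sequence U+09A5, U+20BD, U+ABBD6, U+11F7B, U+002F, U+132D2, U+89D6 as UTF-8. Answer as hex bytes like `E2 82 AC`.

U+09A5: 3-byte form → E0 A6 A5.
U+20BD: 3-byte form → E2 82 BD.
U+ABBD6: 4-byte form → F2 AB AF 96.
U+11F7B: 4-byte form → F0 91 BD BB.
U+002F: 1-byte form → 2F.
U+132D2: 4-byte form → F0 93 8B 92.
U+89D6: 3-byte form → E8 A7 96.
Concatenated (22 bytes): E0 A6 A5 E2 82 BD F2 AB AF 96 F0 91 BD BB 2F F0 93 8B 92 E8 A7 96.

E0 A6 A5 E2 82 BD F2 AB AF 96 F0 91 BD BB 2F F0 93 8B 92 E8 A7 96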